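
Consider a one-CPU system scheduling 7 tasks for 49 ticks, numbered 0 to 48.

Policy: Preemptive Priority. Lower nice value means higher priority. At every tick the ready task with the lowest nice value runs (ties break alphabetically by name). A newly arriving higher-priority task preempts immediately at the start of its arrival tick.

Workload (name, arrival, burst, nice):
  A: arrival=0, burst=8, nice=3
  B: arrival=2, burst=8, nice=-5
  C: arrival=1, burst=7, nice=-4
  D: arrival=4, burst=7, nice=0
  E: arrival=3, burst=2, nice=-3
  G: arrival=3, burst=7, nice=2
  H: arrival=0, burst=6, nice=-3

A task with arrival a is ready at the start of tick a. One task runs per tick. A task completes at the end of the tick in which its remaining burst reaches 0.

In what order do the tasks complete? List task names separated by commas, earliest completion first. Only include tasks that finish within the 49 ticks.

t=0: ready={A,H} → run H
t=1: ready={A,C,H} → run C
t=2: ready={A,B,C,H} → run B
t=3: ready={A,B,C,E,G,H} → run B
t=4: ready={A,B,C,D,E,G,H} → run B
t=5: ready={A,B,C,D,E,G,H} → run B
t=6: ready={A,B,C,D,E,G,H} → run B
t=7: ready={A,B,C,D,E,G,H} → run B
t=8: ready={A,B,C,D,E,G,H} → run B
t=9: ready={A,B,C,D,E,G,H} → run B
t=10: ready={A,C,D,E,G,H} → run C
t=11: ready={A,C,D,E,G,H} → run C
t=12: ready={A,C,D,E,G,H} → run C
t=13: ready={A,C,D,E,G,H} → run C
t=14: ready={A,C,D,E,G,H} → run C
t=15: ready={A,C,D,E,G,H} → run C
t=16: ready={A,D,E,G,H} → run E
t=17: ready={A,D,E,G,H} → run E
t=18: ready={A,D,G,H} → run H
t=19: ready={A,D,G,H} → run H
t=20: ready={A,D,G,H} → run H
t=21: ready={A,D,G,H} → run H
t=22: ready={A,D,G,H} → run H
t=23: ready={A,D,G} → run D
t=24: ready={A,D,G} → run D
t=25: ready={A,D,G} → run D
t=26: ready={A,D,G} → run D
t=27: ready={A,D,G} → run D
t=28: ready={A,D,G} → run D
t=29: ready={A,D,G} → run D
t=30: ready={A,G} → run G
t=31: ready={A,G} → run G
t=32: ready={A,G} → run G
t=33: ready={A,G} → run G
t=34: ready={A,G} → run G
t=35: ready={A,G} → run G
t=36: ready={A,G} → run G
t=37: ready={A} → run A
t=38: ready={A} → run A
t=39: ready={A} → run A
t=40: ready={A} → run A
t=41: ready={A} → run A
t=42: ready={A} → run A
t=43: ready={A} → run A
t=44: ready={A} → run A
t=45: (idle)
t=46: (idle)
t=47: (idle)
t=48: (idle)

completion order = B, C, E, H, D, G, A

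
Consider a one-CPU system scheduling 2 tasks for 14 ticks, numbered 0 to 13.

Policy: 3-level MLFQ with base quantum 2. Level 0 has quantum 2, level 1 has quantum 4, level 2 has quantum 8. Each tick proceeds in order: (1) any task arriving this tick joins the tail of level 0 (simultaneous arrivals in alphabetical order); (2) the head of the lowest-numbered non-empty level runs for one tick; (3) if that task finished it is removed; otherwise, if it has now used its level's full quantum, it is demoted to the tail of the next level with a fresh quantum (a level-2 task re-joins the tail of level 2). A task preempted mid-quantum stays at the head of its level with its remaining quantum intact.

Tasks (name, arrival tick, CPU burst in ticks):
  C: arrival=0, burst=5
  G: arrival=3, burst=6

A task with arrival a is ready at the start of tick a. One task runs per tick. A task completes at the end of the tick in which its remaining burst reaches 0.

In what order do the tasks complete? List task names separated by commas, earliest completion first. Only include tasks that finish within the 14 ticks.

completion order = C, G

t=0: L0/L1/L2 = C/-/- → run C
t=1: L0/L1/L2 = C/-/- → run C
t=2: L0/L1/L2 = -/C/- → run C
t=3: L0/L1/L2 = G/C/- → run G
t=4: L0/L1/L2 = G/C/- → run G
t=5: L0/L1/L2 = -/CG/- → run C
t=6: L0/L1/L2 = -/CG/- → run C
t=7: L0/L1/L2 = -/G/- → run G
t=8: L0/L1/L2 = -/G/- → run G
t=9: L0/L1/L2 = -/G/- → run G
t=10: L0/L1/L2 = -/G/- → run G
t=11: (idle)
t=12: (idle)
t=13: (idle)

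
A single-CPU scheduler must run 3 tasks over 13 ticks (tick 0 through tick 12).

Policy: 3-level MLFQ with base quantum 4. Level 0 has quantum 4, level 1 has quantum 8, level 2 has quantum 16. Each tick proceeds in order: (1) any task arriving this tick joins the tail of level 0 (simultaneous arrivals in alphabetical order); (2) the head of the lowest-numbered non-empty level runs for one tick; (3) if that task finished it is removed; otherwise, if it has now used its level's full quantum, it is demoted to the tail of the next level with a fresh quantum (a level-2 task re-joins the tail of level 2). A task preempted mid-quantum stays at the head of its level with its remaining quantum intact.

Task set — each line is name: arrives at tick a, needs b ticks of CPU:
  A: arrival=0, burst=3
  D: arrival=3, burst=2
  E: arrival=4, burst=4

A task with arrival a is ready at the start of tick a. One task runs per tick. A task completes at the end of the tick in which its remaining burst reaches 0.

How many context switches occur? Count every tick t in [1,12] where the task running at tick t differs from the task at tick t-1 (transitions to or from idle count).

context switches = 3

t=0: L0/L1/L2 = A/-/- → run A
t=1: L0/L1/L2 = A/-/- → run A
t=2: L0/L1/L2 = A/-/- → run A
t=3: L0/L1/L2 = D/-/- → run D
t=4: L0/L1/L2 = DE/-/- → run D
t=5: L0/L1/L2 = E/-/- → run E
t=6: L0/L1/L2 = E/-/- → run E
t=7: L0/L1/L2 = E/-/- → run E
t=8: L0/L1/L2 = E/-/- → run E
t=9: (idle)
t=10: (idle)
t=11: (idle)
t=12: (idle)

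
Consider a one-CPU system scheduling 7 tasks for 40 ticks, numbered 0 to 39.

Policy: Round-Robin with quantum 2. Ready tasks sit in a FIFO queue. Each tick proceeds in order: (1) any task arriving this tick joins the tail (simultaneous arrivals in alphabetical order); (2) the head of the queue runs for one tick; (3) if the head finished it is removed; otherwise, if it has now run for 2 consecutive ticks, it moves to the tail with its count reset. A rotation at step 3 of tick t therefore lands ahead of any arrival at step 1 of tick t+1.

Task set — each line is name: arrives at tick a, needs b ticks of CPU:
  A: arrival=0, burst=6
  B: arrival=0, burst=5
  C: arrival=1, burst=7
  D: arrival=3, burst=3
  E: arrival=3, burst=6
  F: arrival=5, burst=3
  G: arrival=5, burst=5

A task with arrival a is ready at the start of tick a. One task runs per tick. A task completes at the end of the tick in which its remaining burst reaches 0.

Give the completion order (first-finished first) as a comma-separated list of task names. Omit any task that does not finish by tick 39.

t=0: queue=[A,B] q_used=0 → run A
t=1: queue=[A,B,C] q_used=1 → run A
t=2: queue=[B,C,A] q_used=0 → run B
t=3: queue=[B,C,A,D,E] q_used=1 → run B
t=4: queue=[C,A,D,E,B] q_used=0 → run C
t=5: queue=[C,A,D,E,B,F,G] q_used=1 → run C
t=6: queue=[A,D,E,B,F,G,C] q_used=0 → run A
t=7: queue=[A,D,E,B,F,G,C] q_used=1 → run A
t=8: queue=[D,E,B,F,G,C,A] q_used=0 → run D
t=9: queue=[D,E,B,F,G,C,A] q_used=1 → run D
t=10: queue=[E,B,F,G,C,A,D] q_used=0 → run E
t=11: queue=[E,B,F,G,C,A,D] q_used=1 → run E
t=12: queue=[B,F,G,C,A,D,E] q_used=0 → run B
t=13: queue=[B,F,G,C,A,D,E] q_used=1 → run B
t=14: queue=[F,G,C,A,D,E,B] q_used=0 → run F
t=15: queue=[F,G,C,A,D,E,B] q_used=1 → run F
t=16: queue=[G,C,A,D,E,B,F] q_used=0 → run G
t=17: queue=[G,C,A,D,E,B,F] q_used=1 → run G
t=18: queue=[C,A,D,E,B,F,G] q_used=0 → run C
t=19: queue=[C,A,D,E,B,F,G] q_used=1 → run C
t=20: queue=[A,D,E,B,F,G,C] q_used=0 → run A
t=21: queue=[A,D,E,B,F,G,C] q_used=1 → run A
t=22: queue=[D,E,B,F,G,C] q_used=0 → run D
t=23: queue=[E,B,F,G,C] q_used=0 → run E
t=24: queue=[E,B,F,G,C] q_used=1 → run E
t=25: queue=[B,F,G,C,E] q_used=0 → run B
t=26: queue=[F,G,C,E] q_used=0 → run F
t=27: queue=[G,C,E] q_used=0 → run G
t=28: queue=[G,C,E] q_used=1 → run G
t=29: queue=[C,E,G] q_used=0 → run C
t=30: queue=[C,E,G] q_used=1 → run C
t=31: queue=[E,G,C] q_used=0 → run E
t=32: queue=[E,G,C] q_used=1 → run E
t=33: queue=[G,C] q_used=0 → run G
t=34: queue=[C] q_used=0 → run C
t=35: (idle)
t=36: (idle)
t=37: (idle)
t=38: (idle)
t=39: (idle)

completion order = A, D, B, F, E, G, C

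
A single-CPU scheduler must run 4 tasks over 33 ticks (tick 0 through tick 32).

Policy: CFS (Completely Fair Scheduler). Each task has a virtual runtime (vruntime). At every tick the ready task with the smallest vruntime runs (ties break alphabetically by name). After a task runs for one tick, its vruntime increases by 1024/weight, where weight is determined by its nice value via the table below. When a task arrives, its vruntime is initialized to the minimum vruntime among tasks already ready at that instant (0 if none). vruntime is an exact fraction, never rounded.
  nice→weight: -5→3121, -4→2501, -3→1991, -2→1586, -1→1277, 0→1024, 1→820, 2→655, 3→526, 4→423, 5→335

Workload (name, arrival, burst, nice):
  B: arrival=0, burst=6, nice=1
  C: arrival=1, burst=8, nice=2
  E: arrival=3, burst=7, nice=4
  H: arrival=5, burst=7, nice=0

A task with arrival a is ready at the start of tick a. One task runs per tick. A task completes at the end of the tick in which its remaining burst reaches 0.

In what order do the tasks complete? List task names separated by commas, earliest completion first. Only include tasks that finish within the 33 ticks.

t=0: vr[B=0] → run B
t=1: vr[B=256/205 C=256/205] → run B
t=2: vr[B=512/205 C=256/205] → run C
t=3: vr[B=512/205 C=15104/5371 E=512/205] → run B
t=4: vr[B=768/205 C=15104/5371 E=512/205] → run E
t=5: vr[B=768/205 C=15104/5371 E=426496/86715 H=15104/5371] → run C
t=6: vr[B=768/205 C=117504/26855 E=426496/86715 H=15104/5371] → run H
t=7: vr[B=768/205 C=117504/26855 E=426496/86715 H=20475/5371] → run B
t=8: vr[B=1024/205 C=117504/26855 E=426496/86715 H=20475/5371] → run H
t=9: vr[B=1024/205 C=117504/26855 E=426496/86715 H=25846/5371] → run C
t=10: vr[B=1024/205 C=159488/26855 E=426496/86715 H=25846/5371] → run H
t=11: vr[B=1024/205 C=159488/26855 E=426496/86715 H=31217/5371] → run E
t=12: vr[B=1024/205 C=159488/26855 E=636416/86715 H=31217/5371] → run B
t=13: vr[B=256/41 C=159488/26855 E=636416/86715 H=31217/5371] → run H
t=14: vr[B=256/41 C=159488/26855 E=636416/86715 H=36588/5371] → run C
t=15: vr[B=256/41 C=201472/26855 E=636416/86715 H=36588/5371] → run B
t=16: vr[C=201472/26855 E=636416/86715 H=36588/5371] → run H
t=17: vr[C=201472/26855 E=636416/86715 H=41959/5371] → run E
t=18: vr[C=201472/26855 E=282112/28905 H=41959/5371] → run C
t=19: vr[C=243456/26855 E=282112/28905 H=41959/5371] → run H
t=20: vr[C=243456/26855 E=282112/28905 H=47330/5371] → run H
t=21: vr[C=243456/26855 E=282112/28905] → run C
t=22: vr[C=57088/5371 E=282112/28905] → run E
t=23: vr[C=57088/5371 E=1056256/86715] → run C
t=24: vr[C=327424/26855 E=1056256/86715] → run E
t=25: vr[C=327424/26855 E=1266176/86715] → run C
t=26: vr[E=1266176/86715] → run E
t=27: vr[E=492032/28905] → run E
t=28: (idle)
t=29: (idle)
t=30: (idle)
t=31: (idle)
t=32: (idle)

completion order = B, H, C, E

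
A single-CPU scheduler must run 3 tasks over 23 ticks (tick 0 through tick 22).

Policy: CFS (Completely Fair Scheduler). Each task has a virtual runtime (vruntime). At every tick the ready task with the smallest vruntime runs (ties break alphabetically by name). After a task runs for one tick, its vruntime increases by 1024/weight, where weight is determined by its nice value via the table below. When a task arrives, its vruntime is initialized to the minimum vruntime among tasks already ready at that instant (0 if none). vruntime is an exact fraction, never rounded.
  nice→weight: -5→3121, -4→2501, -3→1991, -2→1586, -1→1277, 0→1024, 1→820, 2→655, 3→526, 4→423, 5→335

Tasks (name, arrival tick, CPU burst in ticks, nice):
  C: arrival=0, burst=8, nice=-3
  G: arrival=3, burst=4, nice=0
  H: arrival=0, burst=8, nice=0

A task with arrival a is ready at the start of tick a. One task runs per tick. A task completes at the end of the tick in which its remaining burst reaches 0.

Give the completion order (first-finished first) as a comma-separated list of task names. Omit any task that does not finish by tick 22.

t=0: vr[C=0 H=0] → run C
t=1: vr[C=1024/1991 H=0] → run H
t=2: vr[C=1024/1991 H=1] → run C
t=3: vr[C=2048/1991 G=1 H=1] → run G
t=4: vr[C=2048/1991 G=2 H=1] → run H
t=5: vr[C=2048/1991 G=2 H=2] → run C
t=6: vr[C=3072/1991 G=2 H=2] → run C
t=7: vr[C=4096/1991 G=2 H=2] → run G
t=8: vr[C=4096/1991 G=3 H=2] → run H
t=9: vr[C=4096/1991 G=3 H=3] → run C
t=10: vr[C=5120/1991 G=3 H=3] → run C
t=11: vr[C=6144/1991 G=3 H=3] → run G
t=12: vr[C=6144/1991 G=4 H=3] → run H
t=13: vr[C=6144/1991 G=4 H=4] → run C
t=14: vr[C=7168/1991 G=4 H=4] → run C
t=15: vr[G=4 H=4] → run G
t=16: vr[H=4] → run H
t=17: vr[H=5] → run H
t=18: vr[H=6] → run H
t=19: vr[H=7] → run H
t=20: (idle)
t=21: (idle)
t=22: (idle)

completion order = C, G, H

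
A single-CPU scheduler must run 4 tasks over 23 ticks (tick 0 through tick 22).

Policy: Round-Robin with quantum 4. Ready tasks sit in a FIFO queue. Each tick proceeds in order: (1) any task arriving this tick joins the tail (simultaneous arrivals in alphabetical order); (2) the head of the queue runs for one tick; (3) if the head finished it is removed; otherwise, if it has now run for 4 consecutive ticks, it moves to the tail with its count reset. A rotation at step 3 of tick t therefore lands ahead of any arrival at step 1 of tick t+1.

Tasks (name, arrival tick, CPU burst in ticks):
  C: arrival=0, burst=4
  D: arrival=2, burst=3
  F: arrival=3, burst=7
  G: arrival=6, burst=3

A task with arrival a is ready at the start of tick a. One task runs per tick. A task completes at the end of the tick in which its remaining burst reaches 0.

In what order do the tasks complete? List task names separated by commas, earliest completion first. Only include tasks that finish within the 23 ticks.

t=0: queue=[C] q_used=0 → run C
t=1: queue=[C] q_used=1 → run C
t=2: queue=[C,D] q_used=2 → run C
t=3: queue=[C,D,F] q_used=3 → run C
t=4: queue=[D,F] q_used=0 → run D
t=5: queue=[D,F] q_used=1 → run D
t=6: queue=[D,F,G] q_used=2 → run D
t=7: queue=[F,G] q_used=0 → run F
t=8: queue=[F,G] q_used=1 → run F
t=9: queue=[F,G] q_used=2 → run F
t=10: queue=[F,G] q_used=3 → run F
t=11: queue=[G,F] q_used=0 → run G
t=12: queue=[G,F] q_used=1 → run G
t=13: queue=[G,F] q_used=2 → run G
t=14: queue=[F] q_used=0 → run F
t=15: queue=[F] q_used=1 → run F
t=16: queue=[F] q_used=2 → run F
t=17: (idle)
t=18: (idle)
t=19: (idle)
t=20: (idle)
t=21: (idle)
t=22: (idle)

completion order = C, D, G, F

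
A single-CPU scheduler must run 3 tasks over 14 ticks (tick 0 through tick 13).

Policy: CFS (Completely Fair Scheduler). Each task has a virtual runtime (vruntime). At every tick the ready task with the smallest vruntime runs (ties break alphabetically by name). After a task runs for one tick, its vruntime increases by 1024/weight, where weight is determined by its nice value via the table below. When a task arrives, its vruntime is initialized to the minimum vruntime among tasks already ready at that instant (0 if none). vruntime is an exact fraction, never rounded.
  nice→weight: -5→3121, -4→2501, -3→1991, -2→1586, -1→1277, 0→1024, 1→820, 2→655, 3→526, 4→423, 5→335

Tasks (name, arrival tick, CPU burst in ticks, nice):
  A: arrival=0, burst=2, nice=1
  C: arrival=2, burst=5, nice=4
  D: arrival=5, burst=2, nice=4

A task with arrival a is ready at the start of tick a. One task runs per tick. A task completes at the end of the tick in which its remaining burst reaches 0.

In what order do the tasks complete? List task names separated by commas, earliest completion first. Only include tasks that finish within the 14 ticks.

t=0: vr[A=0] → run A
t=1: vr[A=256/205] → run A
t=2: vr[C=0] → run C
t=3: vr[C=1024/423] → run C
t=4: vr[C=2048/423] → run C
t=5: vr[C=1024/141 D=1024/141] → run C
t=6: vr[C=4096/423 D=1024/141] → run D
t=7: vr[C=4096/423 D=4096/423] → run C
t=8: vr[D=4096/423] → run D
t=9: (idle)
t=10: (idle)
t=11: (idle)
t=12: (idle)
t=13: (idle)

completion order = A, C, D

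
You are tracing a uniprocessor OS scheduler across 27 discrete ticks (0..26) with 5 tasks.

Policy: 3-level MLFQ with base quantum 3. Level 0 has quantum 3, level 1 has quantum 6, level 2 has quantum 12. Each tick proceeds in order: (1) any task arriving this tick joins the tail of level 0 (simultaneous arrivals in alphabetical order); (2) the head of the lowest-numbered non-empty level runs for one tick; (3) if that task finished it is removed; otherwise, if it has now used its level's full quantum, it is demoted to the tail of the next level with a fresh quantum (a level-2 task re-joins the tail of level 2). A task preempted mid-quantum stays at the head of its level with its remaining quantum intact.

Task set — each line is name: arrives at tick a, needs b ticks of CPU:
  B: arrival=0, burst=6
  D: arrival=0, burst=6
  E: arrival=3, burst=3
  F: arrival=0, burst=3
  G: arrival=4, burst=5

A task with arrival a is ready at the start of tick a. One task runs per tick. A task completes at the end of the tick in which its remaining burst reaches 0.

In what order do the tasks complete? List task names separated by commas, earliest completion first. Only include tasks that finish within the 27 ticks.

t=0: L0/L1/L2 = BDF/-/- → run B
t=1: L0/L1/L2 = BDF/-/- → run B
t=2: L0/L1/L2 = BDF/-/- → run B
t=3: L0/L1/L2 = DFE/B/- → run D
t=4: L0/L1/L2 = DFEG/B/- → run D
t=5: L0/L1/L2 = DFEG/B/- → run D
t=6: L0/L1/L2 = FEG/BD/- → run F
t=7: L0/L1/L2 = FEG/BD/- → run F
t=8: L0/L1/L2 = FEG/BD/- → run F
t=9: L0/L1/L2 = EG/BD/- → run E
t=10: L0/L1/L2 = EG/BD/- → run E
t=11: L0/L1/L2 = EG/BD/- → run E
t=12: L0/L1/L2 = G/BD/- → run G
t=13: L0/L1/L2 = G/BD/- → run G
t=14: L0/L1/L2 = G/BD/- → run G
t=15: L0/L1/L2 = -/BDG/- → run B
t=16: L0/L1/L2 = -/BDG/- → run B
t=17: L0/L1/L2 = -/BDG/- → run B
t=18: L0/L1/L2 = -/DG/- → run D
t=19: L0/L1/L2 = -/DG/- → run D
t=20: L0/L1/L2 = -/DG/- → run D
t=21: L0/L1/L2 = -/G/- → run G
t=22: L0/L1/L2 = -/G/- → run G
t=23: (idle)
t=24: (idle)
t=25: (idle)
t=26: (idle)

completion order = F, E, B, D, G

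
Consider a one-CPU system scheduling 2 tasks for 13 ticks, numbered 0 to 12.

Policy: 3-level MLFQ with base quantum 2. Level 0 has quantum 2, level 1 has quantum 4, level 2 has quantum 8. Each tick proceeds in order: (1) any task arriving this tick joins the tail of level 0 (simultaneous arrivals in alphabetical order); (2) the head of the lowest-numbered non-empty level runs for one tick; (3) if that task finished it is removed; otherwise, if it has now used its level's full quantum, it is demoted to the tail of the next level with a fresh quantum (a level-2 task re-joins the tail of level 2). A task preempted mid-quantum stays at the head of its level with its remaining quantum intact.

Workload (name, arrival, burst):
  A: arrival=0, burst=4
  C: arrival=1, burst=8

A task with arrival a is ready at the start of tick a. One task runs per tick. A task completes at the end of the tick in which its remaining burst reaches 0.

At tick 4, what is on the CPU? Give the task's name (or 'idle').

t=0: L0/L1/L2 = A/-/- → run A
t=1: L0/L1/L2 = AC/-/- → run A
t=2: L0/L1/L2 = C/A/- → run C
t=3: L0/L1/L2 = C/A/- → run C
t=4: L0/L1/L2 = -/AC/- → run A
t=5: L0/L1/L2 = -/AC/- → run A
t=6: L0/L1/L2 = -/C/- → run C
t=7: L0/L1/L2 = -/C/- → run C
t=8: L0/L1/L2 = -/C/- → run C
t=9: L0/L1/L2 = -/C/- → run C
t=10: L0/L1/L2 = -/-/C → run C
t=11: L0/L1/L2 = -/-/C → run C
t=12: (idle)

running at tick 4 = A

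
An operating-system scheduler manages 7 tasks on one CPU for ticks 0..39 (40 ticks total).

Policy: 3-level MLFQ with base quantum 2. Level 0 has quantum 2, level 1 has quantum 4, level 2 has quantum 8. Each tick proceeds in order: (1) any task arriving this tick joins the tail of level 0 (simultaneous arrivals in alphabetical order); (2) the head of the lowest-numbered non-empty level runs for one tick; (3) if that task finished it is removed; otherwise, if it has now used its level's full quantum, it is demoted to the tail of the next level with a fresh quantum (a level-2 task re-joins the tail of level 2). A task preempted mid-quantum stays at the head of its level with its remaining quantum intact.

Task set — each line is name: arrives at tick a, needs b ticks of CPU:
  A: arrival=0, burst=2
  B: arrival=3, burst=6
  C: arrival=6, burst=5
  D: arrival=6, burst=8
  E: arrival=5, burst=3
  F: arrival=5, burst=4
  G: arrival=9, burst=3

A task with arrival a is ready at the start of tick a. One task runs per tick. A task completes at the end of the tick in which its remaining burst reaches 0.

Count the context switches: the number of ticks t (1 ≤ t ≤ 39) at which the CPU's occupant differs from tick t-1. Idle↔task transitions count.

t=0: L0/L1/L2 = A/-/- → run A
t=1: L0/L1/L2 = A/-/- → run A
t=2: (idle)
t=3: L0/L1/L2 = B/-/- → run B
t=4: L0/L1/L2 = B/-/- → run B
t=5: L0/L1/L2 = EF/B/- → run E
t=6: L0/L1/L2 = EFCD/B/- → run E
t=7: L0/L1/L2 = FCD/BE/- → run F
t=8: L0/L1/L2 = FCD/BE/- → run F
t=9: L0/L1/L2 = CDG/BEF/- → run C
t=10: L0/L1/L2 = CDG/BEF/- → run C
t=11: L0/L1/L2 = DG/BEFC/- → run D
t=12: L0/L1/L2 = DG/BEFC/- → run D
t=13: L0/L1/L2 = G/BEFCD/- → run G
t=14: L0/L1/L2 = G/BEFCD/- → run G
t=15: L0/L1/L2 = -/BEFCDG/- → run B
t=16: L0/L1/L2 = -/BEFCDG/- → run B
t=17: L0/L1/L2 = -/BEFCDG/- → run B
t=18: L0/L1/L2 = -/BEFCDG/- → run B
t=19: L0/L1/L2 = -/EFCDG/- → run E
t=20: L0/L1/L2 = -/FCDG/- → run F
t=21: L0/L1/L2 = -/FCDG/- → run F
t=22: L0/L1/L2 = -/CDG/- → run C
t=23: L0/L1/L2 = -/CDG/- → run C
t=24: L0/L1/L2 = -/CDG/- → run C
t=25: L0/L1/L2 = -/DG/- → run D
t=26: L0/L1/L2 = -/DG/- → run D
t=27: L0/L1/L2 = -/DG/- → run D
t=28: L0/L1/L2 = -/DG/- → run D
t=29: L0/L1/L2 = -/G/D → run G
t=30: L0/L1/L2 = -/-/D → run D
t=31: L0/L1/L2 = -/-/D → run D
t=32: (idle)
t=33: (idle)
t=34: (idle)
t=35: (idle)
t=36: (idle)
t=37: (idle)
t=38: (idle)
t=39: (idle)

context switches = 15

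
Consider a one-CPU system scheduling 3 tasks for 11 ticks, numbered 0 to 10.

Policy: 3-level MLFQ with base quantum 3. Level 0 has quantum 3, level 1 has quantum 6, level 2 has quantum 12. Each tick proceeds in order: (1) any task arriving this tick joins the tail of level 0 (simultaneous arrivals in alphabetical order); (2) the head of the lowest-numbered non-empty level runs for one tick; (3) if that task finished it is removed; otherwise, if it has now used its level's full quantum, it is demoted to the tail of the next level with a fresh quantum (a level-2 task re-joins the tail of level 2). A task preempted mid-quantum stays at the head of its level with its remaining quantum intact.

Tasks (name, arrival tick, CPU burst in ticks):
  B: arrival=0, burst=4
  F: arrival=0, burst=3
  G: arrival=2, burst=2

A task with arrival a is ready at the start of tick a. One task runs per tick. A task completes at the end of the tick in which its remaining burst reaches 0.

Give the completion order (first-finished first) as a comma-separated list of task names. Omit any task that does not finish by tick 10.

t=0: L0/L1/L2 = BF/-/- → run B
t=1: L0/L1/L2 = BF/-/- → run B
t=2: L0/L1/L2 = BFG/-/- → run B
t=3: L0/L1/L2 = FG/B/- → run F
t=4: L0/L1/L2 = FG/B/- → run F
t=5: L0/L1/L2 = FG/B/- → run F
t=6: L0/L1/L2 = G/B/- → run G
t=7: L0/L1/L2 = G/B/- → run G
t=8: L0/L1/L2 = -/B/- → run B
t=9: (idle)
t=10: (idle)

completion order = F, G, B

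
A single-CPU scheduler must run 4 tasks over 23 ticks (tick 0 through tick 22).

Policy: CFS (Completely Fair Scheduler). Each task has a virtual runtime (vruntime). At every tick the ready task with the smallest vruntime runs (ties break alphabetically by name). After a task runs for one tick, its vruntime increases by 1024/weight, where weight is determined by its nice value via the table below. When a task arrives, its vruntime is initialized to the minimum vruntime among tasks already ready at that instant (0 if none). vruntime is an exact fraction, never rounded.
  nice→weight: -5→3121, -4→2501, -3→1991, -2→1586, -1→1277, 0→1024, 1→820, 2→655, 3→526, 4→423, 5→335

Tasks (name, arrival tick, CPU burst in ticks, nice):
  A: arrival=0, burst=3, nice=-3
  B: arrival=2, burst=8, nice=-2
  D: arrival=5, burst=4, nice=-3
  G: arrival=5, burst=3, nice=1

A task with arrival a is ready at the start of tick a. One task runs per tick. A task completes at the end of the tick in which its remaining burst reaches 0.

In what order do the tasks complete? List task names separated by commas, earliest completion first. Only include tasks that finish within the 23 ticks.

completion order = A, D, G, B

t=0: vr[A=0] → run A
t=1: vr[A=1024/1991] → run A
t=2: vr[A=2048/1991 B=2048/1991] → run A
t=3: vr[B=2048/1991] → run B
t=4: vr[B=2643456/1578863] → run B
t=5: vr[B=3662848/1578863 D=3662848/1578863 G=3662848/1578863] → run B
t=6: vr[B=4682240/1578863 D=3662848/1578863 G=3662848/1578863] → run D
t=7: vr[B=4682240/1578863 D=4474880/1578863 G=3662848/1578863] → run G
t=8: vr[B=4682240/1578863 D=4474880/1578863 G=1155072768/323666915] → run D
t=9: vr[B=4682240/1578863 D=5286912/1578863 G=1155072768/323666915] → run B
t=10: vr[B=5701632/1578863 D=5286912/1578863 G=1155072768/323666915] → run D
t=11: vr[B=5701632/1578863 D=6098944/1578863 G=1155072768/323666915] → run G
t=12: vr[B=5701632/1578863 D=6098944/1578863 G=1559261696/323666915] → run B
t=13: vr[B=6721024/1578863 D=6098944/1578863 G=1559261696/323666915] → run D
t=14: vr[B=6721024/1578863 G=1559261696/323666915] → run B
t=15: vr[B=7740416/1578863 G=1559261696/323666915] → run G
t=16: vr[B=7740416/1578863] → run B
t=17: vr[B=8759808/1578863] → run B
t=18: (idle)
t=19: (idle)
t=20: (idle)
t=21: (idle)
t=22: (idle)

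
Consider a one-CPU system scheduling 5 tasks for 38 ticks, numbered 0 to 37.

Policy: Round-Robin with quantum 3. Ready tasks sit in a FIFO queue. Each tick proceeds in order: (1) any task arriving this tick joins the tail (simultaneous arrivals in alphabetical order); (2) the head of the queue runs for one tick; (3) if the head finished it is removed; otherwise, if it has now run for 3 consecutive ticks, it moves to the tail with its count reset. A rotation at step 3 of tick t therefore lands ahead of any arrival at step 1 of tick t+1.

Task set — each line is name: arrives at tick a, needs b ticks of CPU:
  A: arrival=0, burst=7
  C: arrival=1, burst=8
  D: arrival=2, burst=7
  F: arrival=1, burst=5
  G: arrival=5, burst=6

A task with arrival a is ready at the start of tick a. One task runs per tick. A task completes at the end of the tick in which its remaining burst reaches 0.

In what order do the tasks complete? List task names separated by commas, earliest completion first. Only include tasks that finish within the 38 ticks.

t=0: queue=[A] q_used=0 → run A
t=1: queue=[A,C,F] q_used=1 → run A
t=2: queue=[A,C,F,D] q_used=2 → run A
t=3: queue=[C,F,D,A] q_used=0 → run C
t=4: queue=[C,F,D,A] q_used=1 → run C
t=5: queue=[C,F,D,A,G] q_used=2 → run C
t=6: queue=[F,D,A,G,C] q_used=0 → run F
t=7: queue=[F,D,A,G,C] q_used=1 → run F
t=8: queue=[F,D,A,G,C] q_used=2 → run F
t=9: queue=[D,A,G,C,F] q_used=0 → run D
t=10: queue=[D,A,G,C,F] q_used=1 → run D
t=11: queue=[D,A,G,C,F] q_used=2 → run D
t=12: queue=[A,G,C,F,D] q_used=0 → run A
t=13: queue=[A,G,C,F,D] q_used=1 → run A
t=14: queue=[A,G,C,F,D] q_used=2 → run A
t=15: queue=[G,C,F,D,A] q_used=0 → run G
t=16: queue=[G,C,F,D,A] q_used=1 → run G
t=17: queue=[G,C,F,D,A] q_used=2 → run G
t=18: queue=[C,F,D,A,G] q_used=0 → run C
t=19: queue=[C,F,D,A,G] q_used=1 → run C
t=20: queue=[C,F,D,A,G] q_used=2 → run C
t=21: queue=[F,D,A,G,C] q_used=0 → run F
t=22: queue=[F,D,A,G,C] q_used=1 → run F
t=23: queue=[D,A,G,C] q_used=0 → run D
t=24: queue=[D,A,G,C] q_used=1 → run D
t=25: queue=[D,A,G,C] q_used=2 → run D
t=26: queue=[A,G,C,D] q_used=0 → run A
t=27: queue=[G,C,D] q_used=0 → run G
t=28: queue=[G,C,D] q_used=1 → run G
t=29: queue=[G,C,D] q_used=2 → run G
t=30: queue=[C,D] q_used=0 → run C
t=31: queue=[C,D] q_used=1 → run C
t=32: queue=[D] q_used=0 → run D
t=33: (idle)
t=34: (idle)
t=35: (idle)
t=36: (idle)
t=37: (idle)

completion order = F, A, G, C, D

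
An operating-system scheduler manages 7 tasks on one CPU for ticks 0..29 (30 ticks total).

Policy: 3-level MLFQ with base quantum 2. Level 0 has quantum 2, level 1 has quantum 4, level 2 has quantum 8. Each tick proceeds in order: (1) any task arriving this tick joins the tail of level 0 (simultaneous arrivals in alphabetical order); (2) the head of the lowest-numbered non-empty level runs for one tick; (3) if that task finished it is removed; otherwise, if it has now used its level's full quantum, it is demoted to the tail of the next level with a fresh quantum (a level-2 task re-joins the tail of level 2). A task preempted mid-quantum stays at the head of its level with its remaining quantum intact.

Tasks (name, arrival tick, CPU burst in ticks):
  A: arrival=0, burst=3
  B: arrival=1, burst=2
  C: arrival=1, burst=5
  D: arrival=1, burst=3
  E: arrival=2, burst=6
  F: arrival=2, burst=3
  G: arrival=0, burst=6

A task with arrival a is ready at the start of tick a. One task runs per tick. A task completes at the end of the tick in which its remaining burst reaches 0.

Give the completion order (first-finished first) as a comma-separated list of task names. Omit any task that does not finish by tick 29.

t=0: L0/L1/L2 = AG/-/- → run A
t=1: L0/L1/L2 = AGBCD/-/- → run A
t=2: L0/L1/L2 = GBCDEF/A/- → run G
t=3: L0/L1/L2 = GBCDEF/A/- → run G
t=4: L0/L1/L2 = BCDEF/AG/- → run B
t=5: L0/L1/L2 = BCDEF/AG/- → run B
t=6: L0/L1/L2 = CDEF/AG/- → run C
t=7: L0/L1/L2 = CDEF/AG/- → run C
t=8: L0/L1/L2 = DEF/AGC/- → run D
t=9: L0/L1/L2 = DEF/AGC/- → run D
t=10: L0/L1/L2 = EF/AGCD/- → run E
t=11: L0/L1/L2 = EF/AGCD/- → run E
t=12: L0/L1/L2 = F/AGCDE/- → run F
t=13: L0/L1/L2 = F/AGCDE/- → run F
t=14: L0/L1/L2 = -/AGCDEF/- → run A
t=15: L0/L1/L2 = -/GCDEF/- → run G
t=16: L0/L1/L2 = -/GCDEF/- → run G
t=17: L0/L1/L2 = -/GCDEF/- → run G
t=18: L0/L1/L2 = -/GCDEF/- → run G
t=19: L0/L1/L2 = -/CDEF/- → run C
t=20: L0/L1/L2 = -/CDEF/- → run C
t=21: L0/L1/L2 = -/CDEF/- → run C
t=22: L0/L1/L2 = -/DEF/- → run D
t=23: L0/L1/L2 = -/EF/- → run E
t=24: L0/L1/L2 = -/EF/- → run E
t=25: L0/L1/L2 = -/EF/- → run E
t=26: L0/L1/L2 = -/EF/- → run E
t=27: L0/L1/L2 = -/F/- → run F
t=28: (idle)
t=29: (idle)

completion order = B, A, G, C, D, E, F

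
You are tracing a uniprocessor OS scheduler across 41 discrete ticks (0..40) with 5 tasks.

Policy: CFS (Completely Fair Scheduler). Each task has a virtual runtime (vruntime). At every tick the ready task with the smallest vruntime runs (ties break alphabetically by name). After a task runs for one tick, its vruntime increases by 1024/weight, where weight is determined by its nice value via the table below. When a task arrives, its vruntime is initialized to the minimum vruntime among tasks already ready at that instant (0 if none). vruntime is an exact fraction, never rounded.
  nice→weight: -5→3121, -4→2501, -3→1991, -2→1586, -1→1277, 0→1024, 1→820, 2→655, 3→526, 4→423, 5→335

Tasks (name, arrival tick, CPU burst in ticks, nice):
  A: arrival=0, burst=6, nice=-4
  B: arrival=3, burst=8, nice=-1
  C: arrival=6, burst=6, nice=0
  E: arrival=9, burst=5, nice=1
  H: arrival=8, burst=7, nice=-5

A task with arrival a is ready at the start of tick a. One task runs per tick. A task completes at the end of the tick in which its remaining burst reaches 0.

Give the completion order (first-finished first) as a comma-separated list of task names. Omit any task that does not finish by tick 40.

t=0: vr[A=0] → run A
t=1: vr[A=1024/2501] → run A
t=2: vr[A=2048/2501] → run A
t=3: vr[A=3072/2501 B=3072/2501] → run A
t=4: vr[A=4096/2501 B=3072/2501] → run B
t=5: vr[A=4096/2501 B=6483968/3193777] → run A
t=6: vr[A=5120/2501 B=6483968/3193777 C=6483968/3193777] → run B
t=7: vr[A=5120/2501 B=9044992/3193777 C=6483968/3193777] → run C
t=8: vr[A=5120/2501 B=9044992/3193777 C=9677745/3193777 H=5120/2501] → run A
t=9: vr[B=9044992/3193777 C=9677745/3193777 E=5120/2501 H=5120/2501] → run E
t=10: vr[B=9044992/3193777 C=9677745/3193777 E=41216/12505 H=5120/2501] → run H
t=11: vr[B=9044992/3193777 C=9677745/3193777 E=41216/12505 H=18540544/7805621] → run H
t=12: vr[B=9044992/3193777 C=9677745/3193777 E=41216/12505 H=21101568/7805621] → run H
t=13: vr[B=9044992/3193777 C=9677745/3193777 E=41216/12505 H=23662592/7805621] → run B
t=14: vr[B=11606016/3193777 C=9677745/3193777 E=41216/12505 H=23662592/7805621] → run C
t=15: vr[B=11606016/3193777 C=12871522/3193777 E=41216/12505 H=23662592/7805621] → run H
t=16: vr[B=11606016/3193777 C=12871522/3193777 E=41216/12505 H=26223616/7805621] → run E
t=17: vr[B=11606016/3193777 C=12871522/3193777 E=56832/12505 H=26223616/7805621] → run H
t=18: vr[B=11606016/3193777 C=12871522/3193777 E=56832/12505 H=28784640/7805621] → run B
t=19: vr[B=14167040/3193777 C=12871522/3193777 E=56832/12505 H=28784640/7805621] → run H
t=20: vr[B=14167040/3193777 C=12871522/3193777 E=56832/12505 H=31345664/7805621] → run H
t=21: vr[B=14167040/3193777 C=12871522/3193777 E=56832/12505] → run C
t=22: vr[B=14167040/3193777 C=16065299/3193777 E=56832/12505] → run B
t=23: vr[B=16728064/3193777 C=16065299/3193777 E=56832/12505] → run E
t=24: vr[B=16728064/3193777 C=16065299/3193777 E=72448/12505] → run C
t=25: vr[B=16728064/3193777 C=19259076/3193777 E=72448/12505] → run B
t=26: vr[B=19289088/3193777 C=19259076/3193777 E=72448/12505] → run E
t=27: vr[B=19289088/3193777 C=19259076/3193777 E=88064/12505] → run C
t=28: vr[B=19289088/3193777 C=22452853/3193777 E=88064/12505] → run B
t=29: vr[B=21850112/3193777 C=22452853/3193777 E=88064/12505] → run B
t=30: vr[C=22452853/3193777 E=88064/12505] → run C
t=31: vr[E=88064/12505] → run E
t=32: (idle)
t=33: (idle)
t=34: (idle)
t=35: (idle)
t=36: (idle)
t=37: (idle)
t=38: (idle)
t=39: (idle)
t=40: (idle)

completion order = A, H, B, C, E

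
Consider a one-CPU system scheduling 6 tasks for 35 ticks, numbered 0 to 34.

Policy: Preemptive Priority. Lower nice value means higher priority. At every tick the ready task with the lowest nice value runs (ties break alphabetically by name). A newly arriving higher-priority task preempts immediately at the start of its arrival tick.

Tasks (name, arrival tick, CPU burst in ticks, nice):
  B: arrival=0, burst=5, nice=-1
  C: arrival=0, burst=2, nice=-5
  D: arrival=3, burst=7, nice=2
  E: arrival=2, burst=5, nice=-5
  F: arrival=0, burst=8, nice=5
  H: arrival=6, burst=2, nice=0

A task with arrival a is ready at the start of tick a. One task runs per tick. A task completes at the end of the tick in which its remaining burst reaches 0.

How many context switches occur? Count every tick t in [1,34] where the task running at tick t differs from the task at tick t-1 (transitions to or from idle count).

t=0: ready={B,C,F} → run C
t=1: ready={B,C,F} → run C
t=2: ready={B,E,F} → run E
t=3: ready={B,D,E,F} → run E
t=4: ready={B,D,E,F} → run E
t=5: ready={B,D,E,F} → run E
t=6: ready={B,D,E,F,H} → run E
t=7: ready={B,D,F,H} → run B
t=8: ready={B,D,F,H} → run B
t=9: ready={B,D,F,H} → run B
t=10: ready={B,D,F,H} → run B
t=11: ready={B,D,F,H} → run B
t=12: ready={D,F,H} → run H
t=13: ready={D,F,H} → run H
t=14: ready={D,F} → run D
t=15: ready={D,F} → run D
t=16: ready={D,F} → run D
t=17: ready={D,F} → run D
t=18: ready={D,F} → run D
t=19: ready={D,F} → run D
t=20: ready={D,F} → run D
t=21: ready={F} → run F
t=22: ready={F} → run F
t=23: ready={F} → run F
t=24: ready={F} → run F
t=25: ready={F} → run F
t=26: ready={F} → run F
t=27: ready={F} → run F
t=28: ready={F} → run F
t=29: (idle)
t=30: (idle)
t=31: (idle)
t=32: (idle)
t=33: (idle)
t=34: (idle)

context switches = 6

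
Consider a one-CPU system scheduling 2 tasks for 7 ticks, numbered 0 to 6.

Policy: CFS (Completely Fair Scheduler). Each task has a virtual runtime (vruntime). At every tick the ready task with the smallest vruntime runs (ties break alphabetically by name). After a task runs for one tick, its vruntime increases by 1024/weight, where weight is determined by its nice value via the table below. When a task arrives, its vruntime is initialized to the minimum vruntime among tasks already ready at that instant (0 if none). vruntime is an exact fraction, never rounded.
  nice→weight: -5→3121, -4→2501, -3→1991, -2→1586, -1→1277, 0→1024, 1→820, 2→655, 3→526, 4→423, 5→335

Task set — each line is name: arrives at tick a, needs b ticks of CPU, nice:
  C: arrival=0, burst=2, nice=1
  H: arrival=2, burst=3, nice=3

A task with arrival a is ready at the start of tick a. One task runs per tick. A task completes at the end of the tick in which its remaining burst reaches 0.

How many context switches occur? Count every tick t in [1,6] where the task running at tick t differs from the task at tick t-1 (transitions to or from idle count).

t=0: vr[C=0] → run C
t=1: vr[C=256/205] → run C
t=2: vr[H=0] → run H
t=3: vr[H=512/263] → run H
t=4: vr[H=1024/263] → run H
t=5: (idle)
t=6: (idle)

context switches = 2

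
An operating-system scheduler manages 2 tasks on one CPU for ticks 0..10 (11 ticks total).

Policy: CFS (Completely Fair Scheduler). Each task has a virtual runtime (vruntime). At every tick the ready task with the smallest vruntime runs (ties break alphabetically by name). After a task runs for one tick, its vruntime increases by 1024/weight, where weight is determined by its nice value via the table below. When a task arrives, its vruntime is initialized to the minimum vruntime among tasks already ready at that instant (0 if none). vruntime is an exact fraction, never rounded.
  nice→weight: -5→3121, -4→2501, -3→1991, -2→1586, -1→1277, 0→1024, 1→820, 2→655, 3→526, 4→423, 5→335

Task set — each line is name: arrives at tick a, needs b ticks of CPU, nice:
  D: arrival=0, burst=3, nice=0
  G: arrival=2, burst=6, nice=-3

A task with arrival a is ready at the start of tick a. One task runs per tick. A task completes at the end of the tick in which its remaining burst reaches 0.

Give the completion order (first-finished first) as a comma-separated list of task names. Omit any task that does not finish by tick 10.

completion order = D, G

t=0: vr[D=0] → run D
t=1: vr[D=1] → run D
t=2: vr[D=2 G=2] → run D
t=3: vr[G=2] → run G
t=4: vr[G=5006/1991] → run G
t=5: vr[G=6030/1991] → run G
t=6: vr[G=7054/1991] → run G
t=7: vr[G=8078/1991] → run G
t=8: vr[G=9102/1991] → run G
t=9: (idle)
t=10: (idle)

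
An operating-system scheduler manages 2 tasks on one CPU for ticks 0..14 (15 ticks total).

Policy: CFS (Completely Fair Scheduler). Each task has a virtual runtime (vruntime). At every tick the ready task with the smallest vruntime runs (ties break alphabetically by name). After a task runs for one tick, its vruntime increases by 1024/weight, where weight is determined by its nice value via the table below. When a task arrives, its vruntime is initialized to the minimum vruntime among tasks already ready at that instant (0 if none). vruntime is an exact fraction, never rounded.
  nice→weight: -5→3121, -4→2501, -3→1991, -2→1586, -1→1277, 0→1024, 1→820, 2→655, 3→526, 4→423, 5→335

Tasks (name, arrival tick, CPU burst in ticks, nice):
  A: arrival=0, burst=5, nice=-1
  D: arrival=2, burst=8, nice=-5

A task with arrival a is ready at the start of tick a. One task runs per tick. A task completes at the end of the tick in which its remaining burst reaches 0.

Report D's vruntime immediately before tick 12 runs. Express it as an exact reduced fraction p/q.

vruntime(D, start of tick 12) = 15545344/3985517

t=0: vr[A=0] → run A
t=1: vr[A=1024/1277] → run A
t=2: vr[A=2048/1277 D=2048/1277] → run A
t=3: vr[A=3072/1277 D=2048/1277] → run D
t=4: vr[A=3072/1277 D=7699456/3985517] → run D
t=5: vr[A=3072/1277 D=9007104/3985517] → run D
t=6: vr[A=3072/1277 D=10314752/3985517] → run A
t=7: vr[A=4096/1277 D=10314752/3985517] → run D
t=8: vr[A=4096/1277 D=11622400/3985517] → run D
t=9: vr[A=4096/1277 D=12930048/3985517] → run A
t=10: vr[D=12930048/3985517] → run D
t=11: vr[D=14237696/3985517] → run D
t=12: vr[D=15545344/3985517] → run D
t=13: (idle)
t=14: (idle)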